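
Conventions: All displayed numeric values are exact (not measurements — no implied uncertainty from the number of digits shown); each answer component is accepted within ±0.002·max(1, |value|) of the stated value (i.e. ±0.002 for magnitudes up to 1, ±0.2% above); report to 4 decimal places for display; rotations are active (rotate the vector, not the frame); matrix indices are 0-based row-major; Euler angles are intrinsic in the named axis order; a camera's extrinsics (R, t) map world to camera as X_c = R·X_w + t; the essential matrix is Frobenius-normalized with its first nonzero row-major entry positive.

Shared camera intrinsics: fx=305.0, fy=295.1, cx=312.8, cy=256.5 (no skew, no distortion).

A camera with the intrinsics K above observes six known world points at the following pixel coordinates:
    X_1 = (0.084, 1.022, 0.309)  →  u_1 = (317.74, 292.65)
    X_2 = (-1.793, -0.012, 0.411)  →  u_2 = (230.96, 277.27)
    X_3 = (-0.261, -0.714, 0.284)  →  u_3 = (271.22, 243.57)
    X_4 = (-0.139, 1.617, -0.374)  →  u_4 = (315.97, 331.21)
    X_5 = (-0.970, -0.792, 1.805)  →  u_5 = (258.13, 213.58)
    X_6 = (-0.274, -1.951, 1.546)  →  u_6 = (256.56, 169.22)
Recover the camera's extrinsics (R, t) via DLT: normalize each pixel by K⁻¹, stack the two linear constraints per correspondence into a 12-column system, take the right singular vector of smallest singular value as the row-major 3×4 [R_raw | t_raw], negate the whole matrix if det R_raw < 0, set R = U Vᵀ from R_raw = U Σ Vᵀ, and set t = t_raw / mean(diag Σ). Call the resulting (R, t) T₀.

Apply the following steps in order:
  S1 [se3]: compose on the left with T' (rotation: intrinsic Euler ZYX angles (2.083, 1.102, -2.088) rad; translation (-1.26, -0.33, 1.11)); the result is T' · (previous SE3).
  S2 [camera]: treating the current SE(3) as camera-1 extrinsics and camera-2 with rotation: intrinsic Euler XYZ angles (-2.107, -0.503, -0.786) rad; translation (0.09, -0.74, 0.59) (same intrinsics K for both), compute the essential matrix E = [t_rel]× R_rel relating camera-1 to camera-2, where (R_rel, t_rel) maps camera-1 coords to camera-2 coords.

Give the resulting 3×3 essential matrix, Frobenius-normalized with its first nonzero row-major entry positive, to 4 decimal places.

matrix = [0.4806 -0.4104 0.1479; 0.2227 -0.1325 -0.6062; -0.1307 0.1363 -0.3293]

source (pnp_recover): camera pose = R=[0.9146 0.3903 0.1052; -0.2408 0.7350 -0.6339; -0.3248 0.5544 0.7662], t=(-0.3900, 0.3600, 6.5295)
after S1 (compose_se3): R=[-0.2220 0.2095 -0.9523; 0.7278 -0.6143 -0.3048; -0.6489 -0.7607 -0.0161], t=(-4.4172, -5.9318, -0.1421)
after S2 (essential): [0.4806 -0.4104 0.1479; 0.2227 -0.1325 -0.6062; -0.1307 0.1363 -0.3293]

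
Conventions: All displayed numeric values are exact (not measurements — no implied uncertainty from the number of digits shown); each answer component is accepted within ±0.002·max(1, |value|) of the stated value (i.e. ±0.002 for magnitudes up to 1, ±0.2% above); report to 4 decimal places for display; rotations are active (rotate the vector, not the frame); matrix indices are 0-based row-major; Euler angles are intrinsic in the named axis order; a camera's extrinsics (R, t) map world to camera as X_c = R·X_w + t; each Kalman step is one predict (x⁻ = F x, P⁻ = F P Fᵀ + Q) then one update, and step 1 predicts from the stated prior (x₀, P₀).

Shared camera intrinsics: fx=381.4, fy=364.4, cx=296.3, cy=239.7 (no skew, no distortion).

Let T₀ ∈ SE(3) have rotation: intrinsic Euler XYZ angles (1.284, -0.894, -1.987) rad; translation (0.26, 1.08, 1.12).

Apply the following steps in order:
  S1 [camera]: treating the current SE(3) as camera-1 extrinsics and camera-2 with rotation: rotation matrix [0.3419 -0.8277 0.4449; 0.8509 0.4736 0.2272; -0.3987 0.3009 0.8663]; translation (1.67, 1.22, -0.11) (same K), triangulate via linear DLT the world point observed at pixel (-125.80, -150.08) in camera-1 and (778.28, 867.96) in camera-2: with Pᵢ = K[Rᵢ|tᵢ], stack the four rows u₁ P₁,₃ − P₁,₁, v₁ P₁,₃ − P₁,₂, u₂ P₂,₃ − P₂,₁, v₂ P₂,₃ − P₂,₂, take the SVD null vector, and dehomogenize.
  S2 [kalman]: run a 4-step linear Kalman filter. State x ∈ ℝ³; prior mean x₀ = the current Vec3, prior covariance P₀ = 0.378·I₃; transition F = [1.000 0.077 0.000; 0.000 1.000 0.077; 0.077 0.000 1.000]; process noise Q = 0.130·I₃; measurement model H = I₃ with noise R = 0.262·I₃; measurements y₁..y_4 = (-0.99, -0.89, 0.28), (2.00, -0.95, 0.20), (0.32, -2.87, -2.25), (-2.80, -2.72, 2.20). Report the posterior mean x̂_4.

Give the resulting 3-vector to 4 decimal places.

result = (-1.2044, -2.2815, 0.6129)

after S1 (triangulate): (0.5987, 0.9448, 1.8067)
after S2 (kf_track): (-1.2044, -2.2815, 0.6129)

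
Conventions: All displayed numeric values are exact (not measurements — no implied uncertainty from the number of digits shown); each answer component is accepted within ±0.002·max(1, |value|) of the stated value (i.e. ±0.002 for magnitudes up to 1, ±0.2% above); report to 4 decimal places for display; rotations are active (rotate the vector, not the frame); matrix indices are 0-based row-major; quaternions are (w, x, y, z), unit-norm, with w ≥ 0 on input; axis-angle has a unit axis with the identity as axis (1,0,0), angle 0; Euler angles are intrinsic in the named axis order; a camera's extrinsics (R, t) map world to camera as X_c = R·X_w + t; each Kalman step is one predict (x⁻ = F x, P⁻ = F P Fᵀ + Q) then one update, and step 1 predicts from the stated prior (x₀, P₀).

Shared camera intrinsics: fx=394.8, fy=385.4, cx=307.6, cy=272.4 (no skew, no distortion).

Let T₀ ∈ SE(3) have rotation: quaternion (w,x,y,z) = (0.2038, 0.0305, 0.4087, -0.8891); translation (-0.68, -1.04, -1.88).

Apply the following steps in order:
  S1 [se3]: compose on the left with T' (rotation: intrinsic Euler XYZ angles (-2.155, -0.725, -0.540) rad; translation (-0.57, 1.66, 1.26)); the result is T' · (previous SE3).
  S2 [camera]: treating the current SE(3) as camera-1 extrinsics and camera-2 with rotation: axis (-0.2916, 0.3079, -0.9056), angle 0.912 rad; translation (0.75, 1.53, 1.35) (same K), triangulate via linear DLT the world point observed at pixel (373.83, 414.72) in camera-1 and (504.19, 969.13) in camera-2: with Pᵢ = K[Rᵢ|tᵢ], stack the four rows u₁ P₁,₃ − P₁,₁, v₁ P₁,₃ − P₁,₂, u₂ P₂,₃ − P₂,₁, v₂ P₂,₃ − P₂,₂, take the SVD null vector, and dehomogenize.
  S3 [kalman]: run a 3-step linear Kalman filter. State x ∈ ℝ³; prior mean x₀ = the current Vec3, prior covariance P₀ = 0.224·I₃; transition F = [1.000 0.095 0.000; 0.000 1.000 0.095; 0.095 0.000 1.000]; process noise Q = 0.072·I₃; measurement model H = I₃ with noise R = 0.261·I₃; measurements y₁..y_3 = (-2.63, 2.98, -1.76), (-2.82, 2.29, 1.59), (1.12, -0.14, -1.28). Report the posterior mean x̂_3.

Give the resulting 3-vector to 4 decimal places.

after S1 (compose_se3): R=[-0.5709 0.4981 -0.6527; -0.7678 -0.0424 0.6392; 0.2907 0.8661 0.4066], t=(-0.1601, 0.1670, 2.8974)
after S2 (triangulate): (-1.1232, 0.9260, 0.5223)
after S3 (kf_track): (-0.7271, 1.2092, -0.5285)

result = (-0.7271, 1.2092, -0.5285)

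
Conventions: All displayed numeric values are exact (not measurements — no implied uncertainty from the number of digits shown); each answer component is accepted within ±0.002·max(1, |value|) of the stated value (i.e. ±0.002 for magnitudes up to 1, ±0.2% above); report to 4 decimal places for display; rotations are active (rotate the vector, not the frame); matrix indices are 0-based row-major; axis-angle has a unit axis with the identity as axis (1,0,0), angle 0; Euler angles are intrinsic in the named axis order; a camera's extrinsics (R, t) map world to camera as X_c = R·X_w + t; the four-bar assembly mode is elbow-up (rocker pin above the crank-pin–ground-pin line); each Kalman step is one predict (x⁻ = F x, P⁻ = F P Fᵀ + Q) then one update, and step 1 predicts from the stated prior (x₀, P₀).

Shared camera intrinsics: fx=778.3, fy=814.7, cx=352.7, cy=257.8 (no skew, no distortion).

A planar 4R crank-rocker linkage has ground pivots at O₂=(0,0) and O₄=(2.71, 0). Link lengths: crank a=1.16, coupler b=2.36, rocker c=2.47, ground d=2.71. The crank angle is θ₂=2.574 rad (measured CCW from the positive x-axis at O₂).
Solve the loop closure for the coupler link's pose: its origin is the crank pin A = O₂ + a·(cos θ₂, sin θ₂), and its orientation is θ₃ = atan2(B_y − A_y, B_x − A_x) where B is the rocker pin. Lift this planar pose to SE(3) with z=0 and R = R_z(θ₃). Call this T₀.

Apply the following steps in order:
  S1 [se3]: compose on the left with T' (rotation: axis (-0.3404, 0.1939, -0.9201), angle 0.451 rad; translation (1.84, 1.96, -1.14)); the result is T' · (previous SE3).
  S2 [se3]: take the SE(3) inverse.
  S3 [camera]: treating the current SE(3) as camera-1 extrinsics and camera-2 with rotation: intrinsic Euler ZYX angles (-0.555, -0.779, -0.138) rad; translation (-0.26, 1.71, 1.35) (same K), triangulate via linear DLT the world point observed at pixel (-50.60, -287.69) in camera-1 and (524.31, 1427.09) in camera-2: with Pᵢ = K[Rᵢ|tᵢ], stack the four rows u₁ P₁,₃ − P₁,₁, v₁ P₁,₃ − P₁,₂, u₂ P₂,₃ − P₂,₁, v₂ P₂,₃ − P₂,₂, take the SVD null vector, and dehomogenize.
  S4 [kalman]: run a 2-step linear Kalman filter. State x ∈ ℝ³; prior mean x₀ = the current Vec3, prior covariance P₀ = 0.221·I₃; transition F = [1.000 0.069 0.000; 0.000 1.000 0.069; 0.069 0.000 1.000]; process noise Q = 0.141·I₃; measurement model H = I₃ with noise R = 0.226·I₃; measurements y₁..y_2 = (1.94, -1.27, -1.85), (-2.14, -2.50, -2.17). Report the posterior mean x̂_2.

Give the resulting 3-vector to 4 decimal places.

source (fourbar_fk): coupler pose = R=[0.8596 -0.5110 0.0000; 0.5110 0.8596 0.0000; 0.0000 0.0000 1.0000], t=(-0.9781, 0.6236, 0.0000)
after S1 (compose_se3): R=[0.9852 -0.1267 0.1158; 0.1114 0.9852 0.1305; -0.1307 -0.1157 0.9847], t=(1.1943, 2.9223, -1.1916)
after S2 (invert_se3): R=[0.9852 0.1114 -0.1307; -0.1267 0.9852 -0.1157; 0.1158 0.1305 0.9847], t=(-1.6578, -2.8655, 0.6535)
after S3 (triangulate): (0.5565, 1.7141, 1.1346)
after S4 (kf_track): (-0.6065, -1.5080, -1.5343)

result = (-0.6065, -1.5080, -1.5343)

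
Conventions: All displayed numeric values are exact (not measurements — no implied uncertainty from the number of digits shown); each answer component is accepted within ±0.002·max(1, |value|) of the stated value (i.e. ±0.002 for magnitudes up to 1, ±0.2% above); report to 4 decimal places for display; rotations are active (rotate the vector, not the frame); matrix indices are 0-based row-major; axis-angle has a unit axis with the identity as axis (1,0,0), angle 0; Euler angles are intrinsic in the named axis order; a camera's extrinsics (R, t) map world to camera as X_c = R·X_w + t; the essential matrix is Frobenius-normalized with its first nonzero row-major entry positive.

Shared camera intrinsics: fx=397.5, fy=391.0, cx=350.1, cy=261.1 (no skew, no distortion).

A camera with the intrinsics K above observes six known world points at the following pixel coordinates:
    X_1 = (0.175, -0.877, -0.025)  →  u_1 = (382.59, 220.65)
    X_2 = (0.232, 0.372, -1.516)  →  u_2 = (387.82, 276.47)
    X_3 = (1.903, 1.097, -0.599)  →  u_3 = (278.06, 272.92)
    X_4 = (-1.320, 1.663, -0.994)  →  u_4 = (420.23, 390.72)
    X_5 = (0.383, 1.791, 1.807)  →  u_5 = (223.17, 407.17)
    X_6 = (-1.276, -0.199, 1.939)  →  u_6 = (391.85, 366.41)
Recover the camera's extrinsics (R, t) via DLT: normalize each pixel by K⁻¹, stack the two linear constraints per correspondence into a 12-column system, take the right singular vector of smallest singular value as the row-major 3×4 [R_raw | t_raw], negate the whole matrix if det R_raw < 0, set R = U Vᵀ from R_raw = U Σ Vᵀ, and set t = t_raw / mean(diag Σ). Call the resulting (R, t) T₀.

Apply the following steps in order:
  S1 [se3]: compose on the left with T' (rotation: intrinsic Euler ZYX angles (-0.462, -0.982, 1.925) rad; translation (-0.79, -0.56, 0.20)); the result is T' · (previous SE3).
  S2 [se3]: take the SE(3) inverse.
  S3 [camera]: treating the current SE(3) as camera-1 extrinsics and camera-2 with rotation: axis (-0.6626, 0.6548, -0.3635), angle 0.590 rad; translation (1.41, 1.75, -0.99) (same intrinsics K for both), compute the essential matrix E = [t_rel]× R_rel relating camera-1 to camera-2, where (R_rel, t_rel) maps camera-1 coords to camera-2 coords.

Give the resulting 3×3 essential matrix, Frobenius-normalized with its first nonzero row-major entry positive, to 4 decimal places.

source (pnp_recover): camera pose = R=[-0.7870 -0.3665 -0.4964; -0.4834 0.8661 0.1270; 0.3834 0.3399 -0.8588], t=(0.2600, 0.2700, 5.7903)
after S1 (compose_se3): R=[-0.0402 -0.9752 -0.2178; -0.1944 -0.2062 0.9590; -0.9801 0.0809 -0.1812], t=(-1.8167, -6.2203, -0.5585)
after S2 (invert_se3): R=[-0.0402 -0.1944 -0.9801; -0.9752 -0.2062 0.0809; -0.2178 0.9590 -0.1812], t=(-1.8294, -3.0089, 5.4684)
after S3 (essential): [0.5923 -0.3169 0.0427; -0.2920 -0.1488 -0.1451; -0.1741 -0.5579 -0.2773]

matrix = [0.5923 -0.3169 0.0427; -0.2920 -0.1488 -0.1451; -0.1741 -0.5579 -0.2773]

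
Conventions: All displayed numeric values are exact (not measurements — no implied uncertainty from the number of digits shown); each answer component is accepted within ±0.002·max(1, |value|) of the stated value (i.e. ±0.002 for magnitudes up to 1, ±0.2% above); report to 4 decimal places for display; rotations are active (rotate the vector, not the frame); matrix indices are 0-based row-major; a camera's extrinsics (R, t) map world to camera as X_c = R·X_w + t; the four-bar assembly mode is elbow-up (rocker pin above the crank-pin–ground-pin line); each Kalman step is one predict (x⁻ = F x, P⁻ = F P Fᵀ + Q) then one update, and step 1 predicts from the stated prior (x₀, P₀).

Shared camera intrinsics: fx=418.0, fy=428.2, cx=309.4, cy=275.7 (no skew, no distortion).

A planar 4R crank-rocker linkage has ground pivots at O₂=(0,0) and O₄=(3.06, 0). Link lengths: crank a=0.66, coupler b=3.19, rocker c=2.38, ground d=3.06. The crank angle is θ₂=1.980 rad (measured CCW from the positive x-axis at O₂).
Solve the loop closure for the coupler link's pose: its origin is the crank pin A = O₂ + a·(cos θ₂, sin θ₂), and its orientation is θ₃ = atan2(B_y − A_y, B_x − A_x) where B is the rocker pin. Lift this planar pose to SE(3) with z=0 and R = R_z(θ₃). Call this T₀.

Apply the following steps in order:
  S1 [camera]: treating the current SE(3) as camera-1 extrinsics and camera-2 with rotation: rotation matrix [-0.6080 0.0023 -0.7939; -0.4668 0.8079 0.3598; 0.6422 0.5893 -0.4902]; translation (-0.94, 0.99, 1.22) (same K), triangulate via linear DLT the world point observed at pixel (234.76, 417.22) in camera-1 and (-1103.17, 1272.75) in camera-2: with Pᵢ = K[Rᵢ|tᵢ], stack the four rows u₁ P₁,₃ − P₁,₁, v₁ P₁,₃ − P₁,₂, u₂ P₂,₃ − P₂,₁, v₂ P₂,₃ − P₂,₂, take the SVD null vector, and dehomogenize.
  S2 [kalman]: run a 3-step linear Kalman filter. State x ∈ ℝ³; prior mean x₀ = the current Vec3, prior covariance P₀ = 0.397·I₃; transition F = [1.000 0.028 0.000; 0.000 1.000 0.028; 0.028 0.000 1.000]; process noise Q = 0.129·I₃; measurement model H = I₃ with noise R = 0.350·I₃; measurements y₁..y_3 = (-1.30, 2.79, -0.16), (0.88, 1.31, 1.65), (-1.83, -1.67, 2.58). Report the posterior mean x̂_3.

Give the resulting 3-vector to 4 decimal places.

source (fourbar_fk): coupler pose = R=[0.8476 -0.5306 0.0000; 0.5306 0.8476 0.0000; 0.0000 0.0000 1.0000], t=(-0.2626, 0.6055, 0.0000)
after S1 (triangulate): (-0.0738, -0.2637, 1.0373)
after S2 (kf_track): (-0.8047, 0.0264, 1.6896)

result = (-0.8047, 0.0264, 1.6896)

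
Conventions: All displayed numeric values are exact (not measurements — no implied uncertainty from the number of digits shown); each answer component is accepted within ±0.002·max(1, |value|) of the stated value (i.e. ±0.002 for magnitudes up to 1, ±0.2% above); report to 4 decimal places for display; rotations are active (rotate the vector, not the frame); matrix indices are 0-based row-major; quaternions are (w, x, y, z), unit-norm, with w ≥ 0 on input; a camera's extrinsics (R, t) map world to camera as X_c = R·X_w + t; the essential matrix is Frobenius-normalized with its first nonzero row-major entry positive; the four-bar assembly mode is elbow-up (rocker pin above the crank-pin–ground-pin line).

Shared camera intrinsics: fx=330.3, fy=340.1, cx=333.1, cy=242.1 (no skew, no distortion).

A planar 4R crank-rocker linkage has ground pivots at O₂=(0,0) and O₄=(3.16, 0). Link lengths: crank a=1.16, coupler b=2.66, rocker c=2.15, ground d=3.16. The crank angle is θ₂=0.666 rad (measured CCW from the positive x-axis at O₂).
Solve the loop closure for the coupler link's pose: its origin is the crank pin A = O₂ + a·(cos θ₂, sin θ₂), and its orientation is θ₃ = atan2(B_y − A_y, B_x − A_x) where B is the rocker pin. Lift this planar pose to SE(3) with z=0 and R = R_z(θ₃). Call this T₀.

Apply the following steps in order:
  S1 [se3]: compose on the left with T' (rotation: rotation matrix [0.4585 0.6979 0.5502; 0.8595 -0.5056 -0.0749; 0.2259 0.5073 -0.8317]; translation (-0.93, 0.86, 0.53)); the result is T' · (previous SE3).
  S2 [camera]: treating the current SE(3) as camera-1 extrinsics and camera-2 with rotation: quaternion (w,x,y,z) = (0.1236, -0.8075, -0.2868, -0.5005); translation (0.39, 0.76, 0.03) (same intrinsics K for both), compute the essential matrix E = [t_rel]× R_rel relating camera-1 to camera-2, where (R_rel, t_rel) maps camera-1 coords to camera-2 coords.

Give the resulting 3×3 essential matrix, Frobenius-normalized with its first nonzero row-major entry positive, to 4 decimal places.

source (fourbar_fk): coupler pose = R=[0.8424 -0.5388 0.0000; 0.5388 0.8424 0.0000; 0.0000 0.0000 1.0000], t=(0.9121, 0.7167, 0.0000)
after S1 (compose_se3): R=[0.7623 0.3409 0.5502; 0.4516 -0.8891 -0.0749; 0.4636 0.3056 -0.8317], t=(-0.0116, 1.2816, 1.0996)
after S2 (essential): [0.1690 0.4567 -0.1758; -0.6516 0.0463 -0.2548; 0.0425 0.4400 -0.2120]

matrix = [0.1690 0.4567 -0.1758; -0.6516 0.0463 -0.2548; 0.0425 0.4400 -0.2120]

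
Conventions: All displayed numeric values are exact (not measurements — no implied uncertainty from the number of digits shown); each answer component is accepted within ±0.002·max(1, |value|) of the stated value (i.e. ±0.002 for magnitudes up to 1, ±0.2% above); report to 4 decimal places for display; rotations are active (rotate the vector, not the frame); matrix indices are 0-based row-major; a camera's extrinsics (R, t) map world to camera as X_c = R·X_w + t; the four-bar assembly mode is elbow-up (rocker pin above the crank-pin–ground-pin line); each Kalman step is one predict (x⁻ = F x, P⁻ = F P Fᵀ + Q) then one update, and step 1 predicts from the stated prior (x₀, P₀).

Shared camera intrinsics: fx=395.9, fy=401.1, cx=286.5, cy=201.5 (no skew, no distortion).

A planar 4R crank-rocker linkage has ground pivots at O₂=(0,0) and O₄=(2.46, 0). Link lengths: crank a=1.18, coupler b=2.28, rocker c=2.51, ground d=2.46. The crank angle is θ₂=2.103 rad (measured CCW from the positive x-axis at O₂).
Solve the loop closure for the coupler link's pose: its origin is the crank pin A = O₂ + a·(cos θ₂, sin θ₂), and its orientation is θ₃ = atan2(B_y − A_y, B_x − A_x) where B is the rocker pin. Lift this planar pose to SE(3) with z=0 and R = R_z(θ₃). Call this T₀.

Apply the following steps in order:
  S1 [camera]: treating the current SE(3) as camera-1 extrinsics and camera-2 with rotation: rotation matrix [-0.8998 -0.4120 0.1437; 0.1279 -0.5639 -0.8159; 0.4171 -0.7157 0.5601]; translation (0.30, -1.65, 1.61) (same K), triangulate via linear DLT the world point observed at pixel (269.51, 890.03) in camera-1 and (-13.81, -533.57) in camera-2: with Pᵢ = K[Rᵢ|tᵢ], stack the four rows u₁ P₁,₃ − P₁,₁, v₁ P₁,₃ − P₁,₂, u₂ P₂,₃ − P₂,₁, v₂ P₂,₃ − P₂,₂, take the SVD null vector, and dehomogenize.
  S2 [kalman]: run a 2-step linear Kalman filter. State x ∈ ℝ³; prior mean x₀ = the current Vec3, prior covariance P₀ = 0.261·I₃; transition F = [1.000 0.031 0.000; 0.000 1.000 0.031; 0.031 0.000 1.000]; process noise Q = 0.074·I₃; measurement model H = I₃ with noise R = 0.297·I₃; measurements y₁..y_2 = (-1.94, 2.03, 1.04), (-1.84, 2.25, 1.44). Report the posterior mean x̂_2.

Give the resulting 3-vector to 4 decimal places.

source (fourbar_fk): coupler pose = R=[0.8441 -0.5361 0.0000; 0.5361 0.8441 0.0000; 0.0000 0.0000 1.0000], t=(-0.5988, 1.0168, 0.0000)
after S1 (triangulate): (1.7055, 1.7265, 1.9740)
after S2 (kf_track): (-0.8871, 2.0604, 1.4510)

result = (-0.8871, 2.0604, 1.4510)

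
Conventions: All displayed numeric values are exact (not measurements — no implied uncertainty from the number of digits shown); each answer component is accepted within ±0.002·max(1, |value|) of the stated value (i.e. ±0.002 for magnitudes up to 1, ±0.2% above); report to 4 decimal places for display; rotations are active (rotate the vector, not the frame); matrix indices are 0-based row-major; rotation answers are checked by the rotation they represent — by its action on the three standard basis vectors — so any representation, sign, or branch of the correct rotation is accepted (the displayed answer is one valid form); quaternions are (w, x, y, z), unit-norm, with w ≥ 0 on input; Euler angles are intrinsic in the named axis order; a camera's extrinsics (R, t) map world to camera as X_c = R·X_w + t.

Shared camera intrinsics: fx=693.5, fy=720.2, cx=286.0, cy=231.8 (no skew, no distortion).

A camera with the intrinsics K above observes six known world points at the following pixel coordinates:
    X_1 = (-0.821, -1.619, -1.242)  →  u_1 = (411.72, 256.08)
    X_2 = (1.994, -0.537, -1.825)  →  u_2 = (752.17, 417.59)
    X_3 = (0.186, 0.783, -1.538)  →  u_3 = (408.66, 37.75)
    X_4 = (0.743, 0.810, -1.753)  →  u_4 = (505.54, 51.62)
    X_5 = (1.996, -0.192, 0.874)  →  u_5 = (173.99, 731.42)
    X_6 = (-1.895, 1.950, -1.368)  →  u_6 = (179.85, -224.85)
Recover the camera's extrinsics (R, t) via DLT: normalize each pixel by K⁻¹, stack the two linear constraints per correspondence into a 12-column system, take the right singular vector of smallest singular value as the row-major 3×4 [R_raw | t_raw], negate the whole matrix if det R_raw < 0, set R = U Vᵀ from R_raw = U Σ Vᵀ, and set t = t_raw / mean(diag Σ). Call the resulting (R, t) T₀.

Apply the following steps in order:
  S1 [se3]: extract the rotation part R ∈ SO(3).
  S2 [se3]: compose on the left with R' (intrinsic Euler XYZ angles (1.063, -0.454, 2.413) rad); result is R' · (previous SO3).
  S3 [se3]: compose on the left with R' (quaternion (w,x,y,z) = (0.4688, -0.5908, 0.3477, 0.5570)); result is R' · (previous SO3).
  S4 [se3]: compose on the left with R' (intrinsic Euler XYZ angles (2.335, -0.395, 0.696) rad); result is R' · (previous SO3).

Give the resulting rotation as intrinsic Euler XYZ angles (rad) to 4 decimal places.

rotation (euler_xyz) = (1.6635, 1.3120, -0.9907)

source (pnp_recover): camera pose = R=[0.3153 -0.4185 -0.8517; 0.5573 -0.6448 0.5231; -0.7681 -0.6396 0.0300], t=(-0.4200, 0.2598, 4.1998)
after S1 (rot_of_se3): [0.3153 -0.4185 -0.8517; 0.5573 -0.6448 0.5231; -0.7681 -0.6396 0.0300]
after S2 (compose_so3): [-0.2080 0.9470 0.2450; 0.7354 0.3165 -0.5991; -0.6449 0.0555 -0.7623]
after S3 (compose_so3): [-0.5007 -0.1834 0.8460; -0.8645 0.0569 -0.4993; 0.0435 -0.9814 -0.1871]
after S4 (compose_so3): [0.1403 0.2140 0.9667; 0.6050 0.7544 -0.2548; -0.7838 0.6206 -0.0237]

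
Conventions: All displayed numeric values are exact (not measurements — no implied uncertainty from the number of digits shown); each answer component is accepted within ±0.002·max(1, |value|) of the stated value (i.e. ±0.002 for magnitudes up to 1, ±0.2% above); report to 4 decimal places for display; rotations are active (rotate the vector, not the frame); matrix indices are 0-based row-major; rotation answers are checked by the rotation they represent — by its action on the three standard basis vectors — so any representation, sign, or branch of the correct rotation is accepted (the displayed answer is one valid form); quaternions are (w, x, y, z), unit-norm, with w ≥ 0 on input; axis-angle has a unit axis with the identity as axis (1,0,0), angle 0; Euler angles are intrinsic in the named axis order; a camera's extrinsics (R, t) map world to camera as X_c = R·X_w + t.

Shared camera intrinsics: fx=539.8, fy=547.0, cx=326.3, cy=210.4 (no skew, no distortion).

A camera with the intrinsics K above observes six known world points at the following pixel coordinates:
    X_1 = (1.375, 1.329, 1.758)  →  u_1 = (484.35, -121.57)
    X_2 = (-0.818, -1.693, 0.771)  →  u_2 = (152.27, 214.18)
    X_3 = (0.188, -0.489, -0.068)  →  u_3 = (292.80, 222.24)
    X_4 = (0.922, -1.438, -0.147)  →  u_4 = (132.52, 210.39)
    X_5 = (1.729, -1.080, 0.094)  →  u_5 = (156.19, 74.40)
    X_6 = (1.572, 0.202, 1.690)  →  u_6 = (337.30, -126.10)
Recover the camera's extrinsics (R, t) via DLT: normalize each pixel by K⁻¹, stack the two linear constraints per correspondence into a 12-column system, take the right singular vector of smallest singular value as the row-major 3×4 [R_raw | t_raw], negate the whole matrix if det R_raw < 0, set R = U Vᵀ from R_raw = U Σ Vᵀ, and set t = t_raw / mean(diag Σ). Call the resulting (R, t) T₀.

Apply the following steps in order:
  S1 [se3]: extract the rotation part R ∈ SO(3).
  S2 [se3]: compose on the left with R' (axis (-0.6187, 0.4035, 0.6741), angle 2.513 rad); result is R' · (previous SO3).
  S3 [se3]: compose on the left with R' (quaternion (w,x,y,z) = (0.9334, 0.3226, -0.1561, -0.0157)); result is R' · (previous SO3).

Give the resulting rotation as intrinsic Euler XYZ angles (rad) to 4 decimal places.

source (pnp_recover): camera pose = R=[0.0283 0.9742 -0.2238; -0.4527 -0.1872 -0.8718; -0.8912 0.1260 0.4357], t=(0.2100, 0.0200, 4.2203)
after S1 (rot_of_se3): [0.0283 0.9742 -0.2238; -0.4527 -0.1872 -0.8718; -0.8912 0.1260 0.4357]
after S2 (compose_so3): [0.8414 -0.0199 0.5400; -0.5314 0.1503 0.8337; -0.0978 -0.9884 0.1159]
after S3 (compose_so3): [0.8675 0.2684 0.4189; -0.4716 0.7120 0.5203; -0.1586 -0.6488 0.7442]

rotation (euler_xyz) = (-0.6101, 0.4322, -0.3001)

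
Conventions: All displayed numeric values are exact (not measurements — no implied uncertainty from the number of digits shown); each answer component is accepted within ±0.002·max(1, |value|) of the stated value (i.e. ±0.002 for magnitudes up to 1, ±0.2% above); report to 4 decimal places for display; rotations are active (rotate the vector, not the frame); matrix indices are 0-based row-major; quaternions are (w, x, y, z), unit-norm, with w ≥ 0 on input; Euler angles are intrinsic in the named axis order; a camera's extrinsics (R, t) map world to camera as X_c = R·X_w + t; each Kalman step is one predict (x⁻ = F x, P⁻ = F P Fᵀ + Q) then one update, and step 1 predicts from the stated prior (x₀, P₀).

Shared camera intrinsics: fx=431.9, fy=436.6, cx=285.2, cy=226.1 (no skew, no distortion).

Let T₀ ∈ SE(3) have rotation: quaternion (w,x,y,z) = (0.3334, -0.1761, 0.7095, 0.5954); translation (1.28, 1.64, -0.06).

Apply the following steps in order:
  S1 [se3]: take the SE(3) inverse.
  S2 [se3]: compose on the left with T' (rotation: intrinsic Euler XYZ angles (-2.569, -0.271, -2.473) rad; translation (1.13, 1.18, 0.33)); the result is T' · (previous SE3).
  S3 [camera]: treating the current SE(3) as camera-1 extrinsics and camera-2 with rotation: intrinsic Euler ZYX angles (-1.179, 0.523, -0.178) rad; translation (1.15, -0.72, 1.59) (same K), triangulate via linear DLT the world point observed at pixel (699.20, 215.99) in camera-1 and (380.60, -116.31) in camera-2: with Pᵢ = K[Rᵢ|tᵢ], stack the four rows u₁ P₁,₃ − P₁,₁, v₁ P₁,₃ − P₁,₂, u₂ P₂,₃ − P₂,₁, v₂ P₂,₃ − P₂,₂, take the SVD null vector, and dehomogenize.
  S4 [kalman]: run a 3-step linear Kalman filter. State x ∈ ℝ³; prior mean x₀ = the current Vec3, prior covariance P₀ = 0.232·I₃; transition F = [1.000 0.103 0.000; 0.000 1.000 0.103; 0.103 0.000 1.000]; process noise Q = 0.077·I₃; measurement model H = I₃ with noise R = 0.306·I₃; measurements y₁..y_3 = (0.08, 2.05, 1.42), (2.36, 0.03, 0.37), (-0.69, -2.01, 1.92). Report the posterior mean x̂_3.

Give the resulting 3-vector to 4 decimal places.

after S1 (invert_se3): R=[-0.7157 0.1471 -0.6828; -0.6469 0.2290 0.7274; 0.2634 0.9622 -0.0687], t=(0.6338, 0.4960, -1.9193)
after S2 (compose_se3): R=[0.0842 -0.2320 0.9691; -0.6387 0.7339 0.2312; -0.7648 -0.6384 -0.0864], t=(1.4608, 0.8079, 2.3508)
after S3 (triangulate): (0.3233, -1.2027, 0.9367)
after S4 (kf_track): (0.3754, -0.5534, 1.2932)

result = (0.3754, -0.5534, 1.2932)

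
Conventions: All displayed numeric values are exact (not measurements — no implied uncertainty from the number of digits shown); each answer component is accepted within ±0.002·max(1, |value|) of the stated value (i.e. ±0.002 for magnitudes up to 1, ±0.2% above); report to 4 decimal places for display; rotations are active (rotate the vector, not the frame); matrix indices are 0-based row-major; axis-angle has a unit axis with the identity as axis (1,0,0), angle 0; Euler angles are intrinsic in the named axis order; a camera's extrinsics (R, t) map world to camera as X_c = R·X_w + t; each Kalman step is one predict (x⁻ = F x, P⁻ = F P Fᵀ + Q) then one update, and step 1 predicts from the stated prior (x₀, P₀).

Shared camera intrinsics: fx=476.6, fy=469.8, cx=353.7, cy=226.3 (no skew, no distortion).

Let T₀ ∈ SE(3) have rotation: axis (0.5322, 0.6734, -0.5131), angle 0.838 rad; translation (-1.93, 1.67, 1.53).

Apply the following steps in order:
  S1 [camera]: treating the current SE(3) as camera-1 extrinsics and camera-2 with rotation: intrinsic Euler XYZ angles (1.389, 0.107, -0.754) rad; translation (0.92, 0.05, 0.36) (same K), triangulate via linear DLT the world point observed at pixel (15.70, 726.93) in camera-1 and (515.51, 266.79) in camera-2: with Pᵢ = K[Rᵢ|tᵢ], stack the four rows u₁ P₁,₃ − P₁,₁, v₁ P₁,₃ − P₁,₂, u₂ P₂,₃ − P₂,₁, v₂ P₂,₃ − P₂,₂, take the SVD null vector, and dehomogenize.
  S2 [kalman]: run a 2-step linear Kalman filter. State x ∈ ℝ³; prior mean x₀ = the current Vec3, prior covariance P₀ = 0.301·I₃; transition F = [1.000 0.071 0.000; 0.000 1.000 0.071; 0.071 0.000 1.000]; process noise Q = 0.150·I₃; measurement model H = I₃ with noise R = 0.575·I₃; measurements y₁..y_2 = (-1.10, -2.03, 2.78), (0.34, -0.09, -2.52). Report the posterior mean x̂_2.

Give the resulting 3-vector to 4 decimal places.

result = (-0.6979, 0.0388, -0.3375)

after S1 (triangulate): (-1.6170, 1.6764, 0.2409)
after S2 (kf_track): (-0.6979, 0.0388, -0.3375)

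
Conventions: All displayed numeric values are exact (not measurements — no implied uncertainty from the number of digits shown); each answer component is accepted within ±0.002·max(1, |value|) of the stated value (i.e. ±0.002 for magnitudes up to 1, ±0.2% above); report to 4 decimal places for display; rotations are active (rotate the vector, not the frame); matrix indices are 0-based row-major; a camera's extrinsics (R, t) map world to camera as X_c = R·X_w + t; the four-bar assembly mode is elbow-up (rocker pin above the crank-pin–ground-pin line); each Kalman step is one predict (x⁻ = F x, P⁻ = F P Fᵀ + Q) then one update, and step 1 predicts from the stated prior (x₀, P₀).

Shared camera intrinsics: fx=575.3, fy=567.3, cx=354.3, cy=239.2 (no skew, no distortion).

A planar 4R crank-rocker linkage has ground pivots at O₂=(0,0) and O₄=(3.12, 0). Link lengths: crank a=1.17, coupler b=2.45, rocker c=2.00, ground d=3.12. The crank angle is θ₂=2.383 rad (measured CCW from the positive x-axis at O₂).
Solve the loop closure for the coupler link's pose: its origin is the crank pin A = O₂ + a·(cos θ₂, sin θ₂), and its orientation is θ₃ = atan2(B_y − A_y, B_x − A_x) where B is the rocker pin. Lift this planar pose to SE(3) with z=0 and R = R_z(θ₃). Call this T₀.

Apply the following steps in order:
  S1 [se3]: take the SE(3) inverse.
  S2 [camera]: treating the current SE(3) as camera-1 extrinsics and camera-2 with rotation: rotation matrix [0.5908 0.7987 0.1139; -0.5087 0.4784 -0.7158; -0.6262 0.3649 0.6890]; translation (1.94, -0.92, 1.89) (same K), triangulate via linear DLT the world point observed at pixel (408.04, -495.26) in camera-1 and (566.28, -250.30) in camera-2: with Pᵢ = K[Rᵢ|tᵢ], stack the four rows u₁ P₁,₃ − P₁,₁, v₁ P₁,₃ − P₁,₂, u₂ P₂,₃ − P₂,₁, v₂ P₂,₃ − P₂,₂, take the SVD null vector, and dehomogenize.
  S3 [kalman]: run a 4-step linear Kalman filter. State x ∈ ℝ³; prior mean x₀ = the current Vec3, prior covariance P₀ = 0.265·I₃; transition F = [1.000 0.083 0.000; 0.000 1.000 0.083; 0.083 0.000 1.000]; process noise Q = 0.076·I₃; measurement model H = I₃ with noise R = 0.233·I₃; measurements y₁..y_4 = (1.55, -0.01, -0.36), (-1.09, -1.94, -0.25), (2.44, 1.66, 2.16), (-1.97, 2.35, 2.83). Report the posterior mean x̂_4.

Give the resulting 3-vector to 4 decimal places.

result = (-0.2187, 1.1585, 1.8864)

source (fourbar_fk): coupler pose = R=[0.9833 -0.1822 0.0000; 0.1822 0.9833 0.0000; 0.0000 0.0000 1.0000], t=(-0.8492, 0.8048, 0.0000)
after S1 (invert_se3): R=[0.9833 0.1822 0.0000; -0.1822 0.9833 0.0000; 0.0000 0.0000 1.0000], t=(0.6883, -0.9461, 0.0000)
after S2 (triangulate): (-0.3468, -1.1203, 1.5328)
after S3 (kf_track): (-0.2187, 1.1585, 1.8864)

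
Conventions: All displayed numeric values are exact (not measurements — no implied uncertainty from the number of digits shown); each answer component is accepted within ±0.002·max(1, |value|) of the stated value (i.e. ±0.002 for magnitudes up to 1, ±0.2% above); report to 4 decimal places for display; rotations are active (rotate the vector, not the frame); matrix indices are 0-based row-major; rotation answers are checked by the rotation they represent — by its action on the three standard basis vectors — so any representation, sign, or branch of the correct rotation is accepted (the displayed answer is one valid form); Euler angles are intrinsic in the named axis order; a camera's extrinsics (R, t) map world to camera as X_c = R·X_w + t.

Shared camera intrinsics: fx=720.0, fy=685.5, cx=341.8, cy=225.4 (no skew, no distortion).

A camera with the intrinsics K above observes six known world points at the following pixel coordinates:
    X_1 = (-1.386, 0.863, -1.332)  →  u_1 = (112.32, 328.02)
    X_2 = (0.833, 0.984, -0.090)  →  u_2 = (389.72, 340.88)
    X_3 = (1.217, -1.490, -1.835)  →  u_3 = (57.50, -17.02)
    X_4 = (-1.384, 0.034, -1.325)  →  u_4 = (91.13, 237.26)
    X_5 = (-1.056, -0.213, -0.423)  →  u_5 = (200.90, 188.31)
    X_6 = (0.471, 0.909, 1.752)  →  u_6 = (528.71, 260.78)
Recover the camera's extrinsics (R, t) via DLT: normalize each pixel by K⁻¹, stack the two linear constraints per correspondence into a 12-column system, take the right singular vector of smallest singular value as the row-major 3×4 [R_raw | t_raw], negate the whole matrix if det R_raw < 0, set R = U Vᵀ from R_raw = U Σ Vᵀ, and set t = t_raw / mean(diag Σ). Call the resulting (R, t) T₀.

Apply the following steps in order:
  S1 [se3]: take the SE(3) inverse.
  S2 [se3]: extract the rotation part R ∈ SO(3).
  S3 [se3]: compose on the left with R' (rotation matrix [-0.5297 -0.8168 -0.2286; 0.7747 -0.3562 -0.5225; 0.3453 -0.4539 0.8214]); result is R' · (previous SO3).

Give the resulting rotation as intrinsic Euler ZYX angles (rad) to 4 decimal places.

rotation (euler_zyx) = (-3.0563, -0.8998, -1.4400)

source (pnp_recover): camera pose = R=[0.5576 0.1694 0.8126; 0.0391 0.9725 -0.2296; -0.8292 0.1598 0.5356], t=(-0.2300, -0.1800, 5.5102)
after S1 (invert_se3): R=[0.5576 0.0391 -0.8292; 0.1694 0.9725 0.1598; 0.8126 -0.2296 0.5356], t=(4.7043, -0.6663, -2.8058)
after S2 (rot_of_se3): [0.5576 0.0391 -0.8292; 0.1694 0.9725 0.1598; 0.8126 -0.2296 0.5356]
after S3 (compose_so3): [-0.6195 -0.7625 0.1863; -0.0530 -0.1962 -0.9791; 0.7832 -0.6165 0.0811]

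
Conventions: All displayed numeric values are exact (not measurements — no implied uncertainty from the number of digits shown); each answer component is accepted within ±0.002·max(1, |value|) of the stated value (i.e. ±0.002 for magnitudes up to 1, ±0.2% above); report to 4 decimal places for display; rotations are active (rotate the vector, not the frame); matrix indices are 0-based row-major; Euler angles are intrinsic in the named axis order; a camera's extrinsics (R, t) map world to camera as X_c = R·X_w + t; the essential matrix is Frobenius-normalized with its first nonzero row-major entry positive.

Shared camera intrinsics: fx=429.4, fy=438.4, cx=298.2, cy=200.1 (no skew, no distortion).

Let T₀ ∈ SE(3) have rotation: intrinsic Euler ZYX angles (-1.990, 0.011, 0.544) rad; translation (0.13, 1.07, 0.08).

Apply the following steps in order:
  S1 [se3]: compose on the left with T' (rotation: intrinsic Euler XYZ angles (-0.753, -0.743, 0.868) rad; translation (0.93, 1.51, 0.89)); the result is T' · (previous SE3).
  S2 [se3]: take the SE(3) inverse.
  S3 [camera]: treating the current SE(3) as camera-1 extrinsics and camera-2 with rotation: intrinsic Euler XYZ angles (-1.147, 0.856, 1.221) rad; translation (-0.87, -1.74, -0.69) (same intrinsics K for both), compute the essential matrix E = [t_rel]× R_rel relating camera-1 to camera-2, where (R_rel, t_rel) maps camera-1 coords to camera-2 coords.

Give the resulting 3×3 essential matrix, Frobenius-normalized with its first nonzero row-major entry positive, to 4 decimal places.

matrix = [0.0678 0.3432 -0.0398; -0.3857 -0.0093 0.5863; -0.0247 -0.6140 -0.0760]

after S1 (compose_se3): R=[0.3270 0.2194 -0.9192; -0.4622 0.8855 0.0470; 0.8243 0.4095 0.3909], t=(0.3365, 1.7885, 0.0307)
after S2 (invert_se3): R=[0.3270 -0.4622 0.8243; 0.2194 0.8855 0.4095; -0.9192 0.0470 0.3909], t=(0.6913, -1.6702, 0.2132)
after S3 (essential): [0.0678 0.3432 -0.0398; -0.3857 -0.0093 0.5863; -0.0247 -0.6140 -0.0760]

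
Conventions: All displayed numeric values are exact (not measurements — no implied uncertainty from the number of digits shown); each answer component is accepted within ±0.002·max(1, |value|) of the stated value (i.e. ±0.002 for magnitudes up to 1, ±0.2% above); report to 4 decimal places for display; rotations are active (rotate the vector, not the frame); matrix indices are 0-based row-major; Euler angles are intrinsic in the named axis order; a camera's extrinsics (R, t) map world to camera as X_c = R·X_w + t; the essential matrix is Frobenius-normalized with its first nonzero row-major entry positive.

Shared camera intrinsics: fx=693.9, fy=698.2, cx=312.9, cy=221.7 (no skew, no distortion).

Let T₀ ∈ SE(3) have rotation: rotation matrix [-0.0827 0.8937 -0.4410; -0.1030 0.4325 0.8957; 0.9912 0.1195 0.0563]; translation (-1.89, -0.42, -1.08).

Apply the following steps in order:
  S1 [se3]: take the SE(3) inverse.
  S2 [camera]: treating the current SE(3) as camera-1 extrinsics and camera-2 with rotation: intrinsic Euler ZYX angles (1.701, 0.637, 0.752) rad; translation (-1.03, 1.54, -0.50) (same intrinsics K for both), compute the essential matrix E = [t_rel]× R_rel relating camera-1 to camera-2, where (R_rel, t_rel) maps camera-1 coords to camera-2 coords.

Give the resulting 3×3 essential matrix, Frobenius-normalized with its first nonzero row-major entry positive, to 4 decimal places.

matrix = [0.1431 -0.1887 0.2728; -0.2618 0.0920 -0.5549; 0.0148 0.6722 0.1804]

after S1 (invert_se3): R=[-0.0827 -0.1030 0.9912; 0.8937 0.4325 0.1195; -0.4410 0.8957 0.0563], t=(0.8710, 1.9998, -0.3965)
after S2 (essential): [0.1431 -0.1887 0.2728; -0.2618 0.0920 -0.5549; 0.0148 0.6722 0.1804]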